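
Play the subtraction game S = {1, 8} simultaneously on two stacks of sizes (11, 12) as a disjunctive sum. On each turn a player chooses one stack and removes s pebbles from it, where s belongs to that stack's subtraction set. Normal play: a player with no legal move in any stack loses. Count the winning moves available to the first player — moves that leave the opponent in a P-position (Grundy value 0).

4

All stacks use S = {1, 8}:
G(0) = 0
G(1) = mex{0} = 1
G(2) = mex{1} = 0
G(3) = mex{0} = 1
G(4) = mex{1} = 0
G(5) = mex{0} = 1
G(6) = mex{1} = 0
G(7) = mex{0} = 1
G(8) = mex{1,0} = 2
G(9) = mex{2,1} = 0
G(10) = mex{0,0} = 1
G(11) = mex{1,1} = 0
G(12) = mex{0,0} = 1
Stack A: G(11) = 0.
Stack B: G(12) = 1.
Combined Grundy value = 0 ⊕ 1 = 1.
A winning move leaves total XOR = 0, i.e. changes one component's Grundy value g to g ⊕ X where X is the current total.
Stack A: need g' = 0⊕1 = 1. Options: 11−1→G=1, 11−8→G=1. Hits: 2.
Stack B: need g' = 1⊕1 = 0. Options: 12−1→G=0, 12−8→G=0. Hits: 2.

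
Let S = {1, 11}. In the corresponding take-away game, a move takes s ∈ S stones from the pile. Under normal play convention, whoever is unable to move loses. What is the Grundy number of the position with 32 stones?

0

n :  0  1  2  3  4  5  6  7  8  9 10 11 12 13 14 15 16 17 18 19 20 21 22 23 24 25 26 27 28 29 30 31 32
G :  0  1  0  1  0  1  0  1  0  1  0  1  0  1  0  1  0  1  0  1  0  1  0  1  0  1  0  1  0  1  0  1  0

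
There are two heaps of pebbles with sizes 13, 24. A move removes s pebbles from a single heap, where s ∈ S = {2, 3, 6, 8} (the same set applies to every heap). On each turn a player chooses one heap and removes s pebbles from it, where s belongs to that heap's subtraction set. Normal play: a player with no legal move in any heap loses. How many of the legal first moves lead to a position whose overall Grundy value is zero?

4

All heaps use S = {2, 3, 6, 8}:
G(0) = 0
G(1) = mex{} = 0
G(2) = mex{0} = 1
G(3) = mex{0,0} = 1
G(4) = mex{1,0} = 2
G(5) = mex{1,1} = 0
G(6) = mex{2,1,0} = 3
G(7) = mex{0,2,0} = 1
G(8) = mex{3,0,1,0} = 2
G(9) = mex{1,3,1,0} = 2
G(10) = mex{2,1,2,1} = 0
G(11) = mex{2,2,0,1} = 3
G(12) = mex{0,2,3,2} = 1
G(13) = mex{3,0,1,0} = 2
G(14) = mex{1,3,2,3} = 0
G(15) = mex{2,1,2,1} = 0
G(16) = mex{0,2,0,2} = 1
G(17) = mex{0,0,3,2} = 1
G(18) = mex{1,0,1,0} = 2
G(19) = mex{1,1,2,3} = 0
G(20) = mex{2,1,0,1} = 3
G(21) = mex{0,2,0,2} = 1
G(22) = mex{3,0,1,0} = 2
G(23) = mex{1,3,1,0} = 2
G(24) = mex{2,1,2,1} = 0
Heap A: G(13) = 2.
Heap B: G(24) = 0.
Combined Grundy value = 2 ⊕ 0 = 2.
A winning move leaves total XOR = 0, i.e. changes one component's Grundy value g to g ⊕ X where X is the current total.
Heap A: need g' = 2⊕2 = 0. Options: 13−2→G=3, 13−3→G=0, 13−6→G=1, 13−8→G=0. Hits: 2.
Heap B: need g' = 0⊕2 = 2. Options: 24−2→G=2, 24−3→G=1, 24−6→G=2, 24−8→G=1. Hits: 2.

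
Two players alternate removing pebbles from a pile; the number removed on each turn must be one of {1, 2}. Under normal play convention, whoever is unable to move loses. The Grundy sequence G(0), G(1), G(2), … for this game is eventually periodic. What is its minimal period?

3

G(0) = 0
G(1) = mex{0} = 1
G(2) = mex{1,0} = 2
G(3) = mex{2,1} = 0
G(4) = mex{0,2} = 1
G(5) = mex{1,0} = 2
G(6) = mex{2,1} = 0
G(7) = mex{0,2} = 1
G(8) = mex{1,0} = 2
G(9) = mex{2,1} = 0
G(10) = mex{0,2} = 1
G(11) = mex{1,0} = 2
G(12) = mex{2,1} = 0
G(13) = mex{0,2} = 1
G(14) = mex{1,0} = 2
G(n+3) = G(n) holds for n = 0,…,1 (a full window of length max(S) = 2), so the sequence is purely periodic with period 3.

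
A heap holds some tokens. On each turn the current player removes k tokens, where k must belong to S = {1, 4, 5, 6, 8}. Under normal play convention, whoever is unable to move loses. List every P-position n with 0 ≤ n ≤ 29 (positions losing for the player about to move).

0, 2, 9, 11, 18, 20, 27, 29

G(0) = 0
G(1) = mex{0} = 1
G(2) = mex{1} = 0
G(3) = mex{0} = 1
G(4) = mex{1,0} = 2
G(5) = mex{2,1,0} = 3
G(6) = mex{3,0,1,0} = 2
G(7) = mex{2,1,0,1} = 3
G(8) = mex{3,2,1,0,0} = 4
G(9) = mex{4,3,2,1,1} = 0
G(10) = mex{0,2,3,2,0} = 1
G(11) = mex{1,3,2,3,1} = 0
G(12) = mex{0,4,3,2,2} = 1
G(13) = mex{1,0,4,3,3} = 2
G(14) = mex{2,1,0,4,2} = 3
G(15) = mex{3,0,1,0,3} = 2
G(16) = mex{2,1,0,1,4} = 3
G(17) = mex{3,2,1,0,0} = 4
G(18) = mex{4,3,2,1,1} = 0
G(19) = mex{0,2,3,2,0} = 1
G(20) = mex{1,3,2,3,1} = 0
G(21) = mex{0,4,3,2,2} = 1
G(22) = mex{1,0,4,3,3} = 2
G(23) = mex{2,1,0,4,2} = 3
G(24) = mex{3,0,1,0,3} = 2
G(25) = mex{2,1,0,1,4} = 3
G(26) = mex{3,2,1,0,0} = 4
G(27) = mex{4,3,2,1,1} = 0
G(28) = mex{0,2,3,2,0} = 1
G(29) = mex{1,3,2,3,1} = 0
P-positions are exactly the n with G(n) = 0.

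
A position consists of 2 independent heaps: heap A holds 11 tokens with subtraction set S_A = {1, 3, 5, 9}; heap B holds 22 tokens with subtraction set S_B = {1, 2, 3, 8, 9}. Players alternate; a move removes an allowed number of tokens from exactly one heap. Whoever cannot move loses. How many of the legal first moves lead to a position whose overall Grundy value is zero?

Heap A, S = {1, 3, 5, 9}:
n :  0  1  2  3  4  5  6  7  8  9 10 11
G :  0  1  0  1  0  1  0  1  0  1  0  1
G_A(11) = 1.
Heap B, S = {1, 2, 3, 8, 9}:
n :  0  1  2  3  4  5  6  7  8  9 10 11 12 13 14 15 16 17 18 19 20 21 22
G :  0  1  2  3  0  1  2  3  4  5  0  1  2  3  0  1  2  3  4  5  0  1  2
G_B(22) = 2.
Combined Grundy value = 1 ⊕ 2 = 3.
A winning move leaves total XOR = 0, i.e. changes one component's Grundy value g to g ⊕ X where X is the current total.
Heap A: need g' = 1⊕3 = 2. Options: 11−1→G=0, 11−3→G=0, 11−5→G=0, 11−9→G=0. Hits: 0.
Heap B: need g' = 2⊕3 = 1. Options: 22−1→G=1, 22−2→G=0, 22−3→G=5, 22−8→G=0, 22−9→G=3. Hits: 1.

1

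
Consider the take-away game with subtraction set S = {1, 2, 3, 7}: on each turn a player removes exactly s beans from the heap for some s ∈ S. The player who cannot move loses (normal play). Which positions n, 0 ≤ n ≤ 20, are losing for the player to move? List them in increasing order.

0, 4, 8, 12, 16, 20

G(0) = 0
G(1) = mex{0} = 1
G(2) = mex{1,0} = 2
G(3) = mex{2,1,0} = 3
G(4) = mex{3,2,1} = 0
G(5) = mex{0,3,2} = 1
G(6) = mex{1,0,3} = 2
G(7) = mex{2,1,0,0} = 3
G(8) = mex{3,2,1,1} = 0
G(9) = mex{0,3,2,2} = 1
G(10) = mex{1,0,3,3} = 2
G(11) = mex{2,1,0,0} = 3
G(12) = mex{3,2,1,1} = 0
G(13) = mex{0,3,2,2} = 1
G(14) = mex{1,0,3,3} = 2
G(15) = mex{2,1,0,0} = 3
G(16) = mex{3,2,1,1} = 0
G(17) = mex{0,3,2,2} = 1
G(18) = mex{1,0,3,3} = 2
G(19) = mex{2,1,0,0} = 3
G(20) = mex{3,2,1,1} = 0
P-positions are exactly the n with G(n) = 0.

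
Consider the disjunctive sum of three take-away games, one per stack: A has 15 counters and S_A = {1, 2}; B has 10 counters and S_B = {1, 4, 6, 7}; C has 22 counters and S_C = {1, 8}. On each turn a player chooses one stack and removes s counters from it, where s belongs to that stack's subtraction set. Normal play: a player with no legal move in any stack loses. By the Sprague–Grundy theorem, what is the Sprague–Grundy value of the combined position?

0

Stack A, S = {1, 2}:
G(0) = 0
G(1) = mex{0} = 1
G(2) = mex{1,0} = 2
G(3) = mex{2,1} = 0
G(4) = mex{0,2} = 1
G(5) = mex{1,0} = 2
G(6) = mex{2,1} = 0
G(7) = mex{0,2} = 1
G(8) = mex{1,0} = 2
G(9) = mex{2,1} = 0
G(10) = mex{0,2} = 1
G(11) = mex{1,0} = 2
G(12) = mex{2,1} = 0
G(13) = mex{0,2} = 1
G(14) = mex{1,0} = 2
G(15) = mex{2,1} = 0
G_A(15) = 0.
Stack B, S = {1, 4, 6, 7}:
n :  0  1  2  3  4  5  6  7  8  9 10
G :  0  1  0  1  2  0  1  2  3  2  0
G_B(10) = 0.
Stack C, S = {1, 8}:
G(0) = 0
G(1) = mex{0} = 1
G(2) = mex{1} = 0
G(3) = mex{0} = 1
G(4) = mex{1} = 0
G(5) = mex{0} = 1
G(6) = mex{1} = 0
G(7) = mex{0} = 1
G(8) = mex{1,0} = 2
G(9) = mex{2,1} = 0
G(10) = mex{0,0} = 1
G(11) = mex{1,1} = 0
G(12) = mex{0,0} = 1
G(13) = mex{1,1} = 0
G(14) = mex{0,0} = 1
G(15) = mex{1,1} = 0
G(16) = mex{0,2} = 1
G(17) = mex{1,0} = 2
G(18) = mex{2,1} = 0
G(19) = mex{0,0} = 1
G(20) = mex{1,1} = 0
G(21) = mex{0,0} = 1
G(22) = mex{1,1} = 0
G_C(22) = 0.
Combined Grundy value = 0 ⊕ 0 ⊕ 0 = 0.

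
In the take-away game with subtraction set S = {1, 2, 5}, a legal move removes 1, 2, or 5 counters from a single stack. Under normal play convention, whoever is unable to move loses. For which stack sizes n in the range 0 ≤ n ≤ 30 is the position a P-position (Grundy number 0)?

0, 3, 6, 9, 12, 15, 18, 21, 24, 27, 30

n :  0  1  2  3  4  5  6  7  8  9 10 11 12 13 14 15 16 17 18 19 20 21 22 23 24 25 26 27 28 29 30
G :  0  1  2  0  1  2  0  1  2  0  1  2  0  1  2  0  1  2  0  1  2  0  1  2  0  1  2  0  1  2  0
P-positions are exactly the n with G(n) = 0.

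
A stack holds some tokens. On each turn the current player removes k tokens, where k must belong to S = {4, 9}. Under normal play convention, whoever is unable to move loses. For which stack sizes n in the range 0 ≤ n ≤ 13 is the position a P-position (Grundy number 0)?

0, 1, 2, 3, 8, 13

n :  0  1  2  3  4  5  6  7  8  9 10 11 12 13
G :  0  0  0  0  1  1  1  1  0  2  2  2  1  0
P-positions are exactly the n with G(n) = 0.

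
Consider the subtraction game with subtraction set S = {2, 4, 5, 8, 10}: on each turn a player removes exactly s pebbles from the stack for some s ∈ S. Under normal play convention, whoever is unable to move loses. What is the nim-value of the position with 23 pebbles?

G(0) = 0
G(1) = mex{} = 0
G(2) = mex{0} = 1
G(3) = mex{0} = 1
G(4) = mex{1,0} = 2
G(5) = mex{1,0,0} = 2
G(6) = mex{2,1,0} = 3
G(7) = mex{2,1,1} = 0
G(8) = mex{3,2,1,0} = 4
G(9) = mex{0,2,2,0} = 1
G(10) = mex{4,3,2,1,0} = 5
G(11) = mex{1,0,3,1,0} = 2
G(12) = mex{5,4,0,2,1} = 3
G(13) = mex{2,1,4,2,1} = 0
G(14) = mex{3,5,1,3,2} = 0
G(15) = mex{0,2,5,0,2} = 1
G(16) = mex{0,3,2,4,3} = 1
G(17) = mex{1,0,3,1,0} = 2
G(18) = mex{1,0,0,5,4} = 2
G(19) = mex{2,1,0,2,1} = 3
G(20) = mex{2,1,1,3,5} = 0
G(21) = mex{3,2,1,0,2} = 4
G(22) = mex{0,2,2,0,3} = 1
G(23) = mex{4,3,2,1,0} = 5

5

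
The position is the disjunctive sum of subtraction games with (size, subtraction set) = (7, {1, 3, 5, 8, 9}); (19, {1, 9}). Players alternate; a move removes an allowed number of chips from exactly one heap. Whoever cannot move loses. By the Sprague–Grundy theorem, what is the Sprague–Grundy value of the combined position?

0

Heap A, S = {1, 3, 5, 8, 9}:
G(0) = 0
G(1) = mex{0} = 1
G(2) = mex{1} = 0
G(3) = mex{0,0} = 1
G(4) = mex{1,1} = 0
G(5) = mex{0,0,0} = 1
G(6) = mex{1,1,1} = 0
G(7) = mex{0,0,0} = 1
G_A(7) = 1.
Heap B, S = {1, 9}:
G(0) = 0
G(1) = mex{0} = 1
G(2) = mex{1} = 0
G(3) = mex{0} = 1
G(4) = mex{1} = 0
G(5) = mex{0} = 1
G(6) = mex{1} = 0
G(7) = mex{0} = 1
G(8) = mex{1} = 0
G(9) = mex{0,0} = 1
G(10) = mex{1,1} = 0
G(11) = mex{0,0} = 1
G(12) = mex{1,1} = 0
G(13) = mex{0,0} = 1
G(14) = mex{1,1} = 0
G(15) = mex{0,0} = 1
G(16) = mex{1,1} = 0
G(17) = mex{0,0} = 1
G(18) = mex{1,1} = 0
G(19) = mex{0,0} = 1
G_B(19) = 1.
Combined Grundy value = 1 ⊕ 1 = 0.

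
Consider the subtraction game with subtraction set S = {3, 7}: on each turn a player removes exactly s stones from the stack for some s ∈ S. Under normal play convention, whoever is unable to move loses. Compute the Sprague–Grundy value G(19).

1

G(0) = 0
G(1) = mex{} = 0
G(2) = mex{} = 0
G(3) = mex{0} = 1
G(4) = mex{0} = 1
G(5) = mex{0} = 1
G(6) = mex{1} = 0
G(7) = mex{1,0} = 2
G(8) = mex{1,0} = 2
G(9) = mex{0,0} = 1
G(10) = mex{2,1} = 0
G(11) = mex{2,1} = 0
G(12) = mex{1,1} = 0
G(13) = mex{0,0} = 1
G(14) = mex{0,2} = 1
G(15) = mex{0,2} = 1
G(16) = mex{1,1} = 0
G(17) = mex{1,0} = 2
G(18) = mex{1,0} = 2
G(19) = mex{0,0} = 1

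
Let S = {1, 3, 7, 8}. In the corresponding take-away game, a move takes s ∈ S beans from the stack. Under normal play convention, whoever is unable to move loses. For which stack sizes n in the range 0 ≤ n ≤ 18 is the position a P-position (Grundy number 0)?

0, 2, 4, 6, 15, 17

n :  0  1  2  3  4  5  6  7  8  9 10 11 12 13 14 15 16 17 18
G :  0  1  0  1  0  1  0  1  2  3  2  3  2  3  2  0  1  0  1
P-positions are exactly the n with G(n) = 0.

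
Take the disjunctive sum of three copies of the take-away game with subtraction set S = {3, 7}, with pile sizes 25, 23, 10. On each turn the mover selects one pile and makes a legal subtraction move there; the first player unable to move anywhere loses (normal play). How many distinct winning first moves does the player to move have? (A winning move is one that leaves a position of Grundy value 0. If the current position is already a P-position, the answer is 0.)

All piles use S = {3, 7}:
n :  0  1  2  3  4  5  6  7  8  9 10 11 12 13 14 15 16 17 18 19 20 21 22 23 24 25
G :  0  0  0  1  1  1  0  2  2  1  0  0  0  1  1  1  0  2  2  1  0  0  0  1  1  1
Pile A: G(25) = 1.
Pile B: G(23) = 1.
Pile C: G(10) = 0.
Combined Grundy value = 1 ⊕ 1 ⊕ 0 = 0.
A winning move leaves total XOR = 0, i.e. changes one component's Grundy value g to g ⊕ X where X is the current total.
Pile A: target g' = 1⊕0 = 1, but every legal move changes the Grundy value (mex property), so 0 moves.
Pile B: target g' = 1⊕0 = 1, but every legal move changes the Grundy value (mex property), so 0 moves.
Pile C: target g' = 0⊕0 = 0, but every legal move changes the Grundy value (mex property), so 0 moves.

0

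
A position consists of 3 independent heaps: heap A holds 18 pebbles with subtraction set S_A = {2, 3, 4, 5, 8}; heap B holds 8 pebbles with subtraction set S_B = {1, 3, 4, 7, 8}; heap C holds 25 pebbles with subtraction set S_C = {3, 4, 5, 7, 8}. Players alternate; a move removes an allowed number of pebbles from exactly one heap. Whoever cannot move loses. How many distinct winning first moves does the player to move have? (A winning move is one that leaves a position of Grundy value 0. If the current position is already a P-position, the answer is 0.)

3

Heap A, S = {2, 3, 4, 5, 8}:
G(0) = 0
G(1) = mex{} = 0
G(2) = mex{0} = 1
G(3) = mex{0,0} = 1
G(4) = mex{1,0,0} = 2
G(5) = mex{1,1,0,0} = 2
G(6) = mex{2,1,1,0} = 3
G(7) = mex{2,2,1,1} = 0
G(8) = mex{3,2,2,1,0} = 4
G(9) = mex{0,3,2,2,0} = 1
G(10) = mex{4,0,3,2,1} = 5
G(11) = mex{1,4,0,3,1} = 2
G(12) = mex{5,1,4,0,2} = 3
G(13) = mex{2,5,1,4,2} = 0
G(14) = mex{3,2,5,1,3} = 0
G(15) = mex{0,3,2,5,0} = 1
G(16) = mex{0,0,3,2,4} = 1
G(17) = mex{1,0,0,3,1} = 2
G(18) = mex{1,1,0,0,5} = 2
G_A(18) = 2.
Heap B, S = {1, 3, 4, 7, 8}:
G(0) = 0
G(1) = mex{0} = 1
G(2) = mex{1} = 0
G(3) = mex{0,0} = 1
G(4) = mex{1,1,0} = 2
G(5) = mex{2,0,1} = 3
G(6) = mex{3,1,0} = 2
G(7) = mex{2,2,1,0} = 3
G(8) = mex{3,3,2,1,0} = 4
G_B(8) = 4.
Heap C, S = {3, 4, 5, 7, 8}:
G(0) = 0
G(1) = mex{} = 0
G(2) = mex{} = 0
G(3) = mex{0} = 1
G(4) = mex{0,0} = 1
G(5) = mex{0,0,0} = 1
G(6) = mex{1,0,0} = 2
G(7) = mex{1,1,0,0} = 2
G(8) = mex{1,1,1,0,0} = 2
G(9) = mex{2,1,1,0,0} = 3
G(10) = mex{2,2,1,1,0} = 3
G(11) = mex{2,2,2,1,1} = 0
G(12) = mex{3,2,2,1,1} = 0
G(13) = mex{3,3,2,2,1} = 0
G(14) = mex{0,3,3,2,2} = 1
G(15) = mex{0,0,3,2,2} = 1
G(16) = mex{0,0,0,3,2} = 1
G(17) = mex{1,0,0,3,3} = 2
G(18) = mex{1,1,0,0,3} = 2
G(19) = mex{1,1,1,0,0} = 2
G(20) = mex{2,1,1,0,0} = 3
G(21) = mex{2,2,1,1,0} = 3
G(22) = mex{2,2,2,1,1} = 0
G(23) = mex{3,2,2,1,1} = 0
G(24) = mex{3,3,2,2,1} = 0
G(25) = mex{0,3,3,2,2} = 1
G_C(25) = 1.
Combined Grundy value = 2 ⊕ 4 ⊕ 1 = 7.
A winning move leaves total XOR = 0, i.e. changes one component's Grundy value g to g ⊕ X where X is the current total.
Heap A: need g' = 2⊕7 = 5. Options: 18−2→G=1, 18−3→G=1, 18−4→G=0, 18−5→G=0, 18−8→G=5. Hits: 1.
Heap B: need g' = 4⊕7 = 3. Options: 8−1→G=3, 8−3→G=3, 8−4→G=2, 8−7→G=1, 8−8→G=0. Hits: 2.
Heap C: need g' = 1⊕7 = 6. Options: 25−3→G=0, 25−4→G=3, 25−5→G=3, 25−7→G=2, 25−8→G=2. Hits: 0.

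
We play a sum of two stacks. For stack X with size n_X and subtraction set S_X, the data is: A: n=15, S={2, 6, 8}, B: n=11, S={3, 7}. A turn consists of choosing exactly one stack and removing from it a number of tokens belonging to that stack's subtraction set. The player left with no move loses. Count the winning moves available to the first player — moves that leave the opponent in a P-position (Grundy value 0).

Stack A, S = {2, 6, 8}:
G(0) = 0
G(1) = mex{} = 0
G(2) = mex{0} = 1
G(3) = mex{0} = 1
G(4) = mex{1} = 0
G(5) = mex{1} = 0
G(6) = mex{0,0} = 1
G(7) = mex{0,0} = 1
G(8) = mex{1,1,0} = 2
G(9) = mex{1,1,0} = 2
G(10) = mex{2,0,1} = 3
G(11) = mex{2,0,1} = 3
G(12) = mex{3,1,0} = 2
G(13) = mex{3,1,0} = 2
G(14) = mex{2,2,1} = 0
G(15) = mex{2,2,1} = 0
G_A(15) = 0.
Stack B, S = {3, 7}:
G(0) = 0
G(1) = mex{} = 0
G(2) = mex{} = 0
G(3) = mex{0} = 1
G(4) = mex{0} = 1
G(5) = mex{0} = 1
G(6) = mex{1} = 0
G(7) = mex{1,0} = 2
G(8) = mex{1,0} = 2
G(9) = mex{0,0} = 1
G(10) = mex{2,1} = 0
G(11) = mex{2,1} = 0
G_B(11) = 0.
Combined Grundy value = 0 ⊕ 0 = 0.
A winning move leaves total XOR = 0, i.e. changes one component's Grundy value g to g ⊕ X where X is the current total.
Stack A: target g' = 0⊕0 = 0, but every legal move changes the Grundy value (mex property), so 0 moves.
Stack B: target g' = 0⊕0 = 0, but every legal move changes the Grundy value (mex property), so 0 moves.

0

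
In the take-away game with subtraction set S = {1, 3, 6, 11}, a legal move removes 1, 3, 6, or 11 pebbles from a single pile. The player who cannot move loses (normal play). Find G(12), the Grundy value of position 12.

G(0) = 0
G(1) = mex{0} = 1
G(2) = mex{1} = 0
G(3) = mex{0,0} = 1
G(4) = mex{1,1} = 0
G(5) = mex{0,0} = 1
G(6) = mex{1,1,0} = 2
G(7) = mex{2,0,1} = 3
G(8) = mex{3,1,0} = 2
G(9) = mex{2,2,1} = 0
G(10) = mex{0,3,0} = 1
G(11) = mex{1,2,1,0} = 3
G(12) = mex{3,0,2,1} = 4

4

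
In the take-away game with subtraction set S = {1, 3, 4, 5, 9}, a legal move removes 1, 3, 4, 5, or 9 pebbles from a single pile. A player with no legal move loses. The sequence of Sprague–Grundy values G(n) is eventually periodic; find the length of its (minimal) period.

8

n :  0  1  2  3  4  5  6  7  8  9 10 11 12 13 14 15 16 17 18
G :  0  1  0  1  2  3  2  3  0  1  0  1  2  3  2  3  0  1  0
G(n+8) = G(n) holds for n = 0,…,8 (a full window of length max(S) = 9), so the sequence is purely periodic with period 8.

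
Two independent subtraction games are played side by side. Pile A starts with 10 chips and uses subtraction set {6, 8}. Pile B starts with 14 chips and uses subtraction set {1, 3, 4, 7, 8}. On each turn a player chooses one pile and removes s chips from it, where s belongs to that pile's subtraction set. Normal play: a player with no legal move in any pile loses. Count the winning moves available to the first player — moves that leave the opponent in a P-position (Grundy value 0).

0

Pile A, S = {6, 8}:
G(0) = 0
G(1) = mex{} = 0
G(2) = mex{} = 0
G(3) = mex{} = 0
G(4) = mex{} = 0
G(5) = mex{} = 0
G(6) = mex{0} = 1
G(7) = mex{0} = 1
G(8) = mex{0,0} = 1
G(9) = mex{0,0} = 1
G(10) = mex{0,0} = 1
G_A(10) = 1.
Pile B, S = {1, 3, 4, 7, 8}:
n :  0  1  2  3  4  5  6  7  8  9 10 11 12 13 14
G :  0  1  0  1  2  3  2  3  4  5  4  0  1  0  1
G_B(14) = 1.
Combined Grundy value = 1 ⊕ 1 = 0.
A winning move leaves total XOR = 0, i.e. changes one component's Grundy value g to g ⊕ X where X is the current total.
Pile A: target g' = 1⊕0 = 1, but every legal move changes the Grundy value (mex property), so 0 moves.
Pile B: target g' = 1⊕0 = 1, but every legal move changes the Grundy value (mex property), so 0 moves.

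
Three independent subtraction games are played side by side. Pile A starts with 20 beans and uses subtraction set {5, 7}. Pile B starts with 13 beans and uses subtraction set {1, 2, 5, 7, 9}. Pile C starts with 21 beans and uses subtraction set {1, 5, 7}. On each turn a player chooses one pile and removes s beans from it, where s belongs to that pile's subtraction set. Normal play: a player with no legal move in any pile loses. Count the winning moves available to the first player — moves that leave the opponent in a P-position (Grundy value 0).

1

Pile A, S = {5, 7}:
n :  0  1  2  3  4  5  6  7  8  9 10 11 12 13 14 15 16 17 18 19 20
G :  0  0  0  0  0  1  1  1  1  1  2  2  0  0  0  0  0  1  1  1  1
G_A(20) = 1.
Pile B, S = {1, 2, 5, 7, 9}:
G(0) = 0
G(1) = mex{0} = 1
G(2) = mex{1,0} = 2
G(3) = mex{2,1} = 0
G(4) = mex{0,2} = 1
G(5) = mex{1,0,0} = 2
G(6) = mex{2,1,1} = 0
G(7) = mex{0,2,2,0} = 1
G(8) = mex{1,0,0,1} = 2
G(9) = mex{2,1,1,2,0} = 3
G(10) = mex{3,2,2,0,1} = 4
G(11) = mex{4,3,0,1,2} = 5
G(12) = mex{5,4,1,2,0} = 3
G(13) = mex{3,5,2,0,1} = 4
G_B(13) = 4.
Pile C, S = {1, 5, 7}:
G(0) = 0
G(1) = mex{0} = 1
G(2) = mex{1} = 0
G(3) = mex{0} = 1
G(4) = mex{1} = 0
G(5) = mex{0,0} = 1
G(6) = mex{1,1} = 0
G(7) = mex{0,0,0} = 1
G(8) = mex{1,1,1} = 0
G(9) = mex{0,0,0} = 1
G(10) = mex{1,1,1} = 0
G(11) = mex{0,0,0} = 1
G(12) = mex{1,1,1} = 0
G(13) = mex{0,0,0} = 1
G(14) = mex{1,1,1} = 0
G(15) = mex{0,0,0} = 1
G(16) = mex{1,1,1} = 0
G(17) = mex{0,0,0} = 1
G(18) = mex{1,1,1} = 0
G(19) = mex{0,0,0} = 1
G(20) = mex{1,1,1} = 0
G(21) = mex{0,0,0} = 1
G_C(21) = 1.
Combined Grundy value = 1 ⊕ 4 ⊕ 1 = 4.
A winning move leaves total XOR = 0, i.e. changes one component's Grundy value g to g ⊕ X where X is the current total.
Pile A: need g' = 1⊕4 = 5. Options: 20−5→G=0, 20−7→G=0. Hits: 0.
Pile B: need g' = 4⊕4 = 0. Options: 13−1→G=3, 13−2→G=5, 13−5→G=2, 13−7→G=0, 13−9→G=1. Hits: 1.
Pile C: need g' = 1⊕4 = 5. Options: 21−1→G=0, 21−5→G=0, 21−7→G=0. Hits: 0.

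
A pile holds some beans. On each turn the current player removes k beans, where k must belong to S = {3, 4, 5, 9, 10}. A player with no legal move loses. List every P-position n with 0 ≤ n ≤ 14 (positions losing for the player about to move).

0, 1, 2, 8, 14

n :  0  1  2  3  4  5  6  7  8  9 10 11 12 13 14
G :  0  0  0  1  1  1  2  2  0  3  3  1  4  2  0
P-positions are exactly the n with G(n) = 0.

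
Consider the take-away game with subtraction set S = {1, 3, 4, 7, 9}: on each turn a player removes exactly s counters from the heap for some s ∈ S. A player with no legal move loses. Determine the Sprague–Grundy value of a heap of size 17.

1

n :  0  1  2  3  4  5  6  7  8  9 10 11 12 13 14 15 16 17
G :  0  1  0  1  2  3  2  3  0  1  0  1  2  3  2  3  0  1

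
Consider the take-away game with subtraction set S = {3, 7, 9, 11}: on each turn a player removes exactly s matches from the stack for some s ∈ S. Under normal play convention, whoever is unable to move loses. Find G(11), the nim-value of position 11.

n :  0  1  2  3  4  5  6  7  8  9 10 11
G :  0  0  0  1  1  1  0  2  2  1  3  3

3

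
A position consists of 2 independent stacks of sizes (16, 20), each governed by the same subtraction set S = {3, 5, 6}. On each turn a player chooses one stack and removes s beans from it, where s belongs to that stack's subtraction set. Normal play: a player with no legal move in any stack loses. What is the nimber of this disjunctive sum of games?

All stacks use S = {3, 5, 6}:
G(0) = 0
G(1) = mex{} = 0
G(2) = mex{} = 0
G(3) = mex{0} = 1
G(4) = mex{0} = 1
G(5) = mex{0,0} = 1
G(6) = mex{1,0,0} = 2
G(7) = mex{1,0,0} = 2
G(8) = mex{1,1,0} = 2
G(9) = mex{2,1,1} = 0
G(10) = mex{2,1,1} = 0
G(11) = mex{2,2,1} = 0
G(12) = mex{0,2,2} = 1
G(13) = mex{0,2,2} = 1
G(14) = mex{0,0,2} = 1
G(15) = mex{1,0,0} = 2
G(16) = mex{1,0,0} = 2
G(17) = mex{1,1,0} = 2
G(18) = mex{2,1,1} = 0
G(19) = mex{2,1,1} = 0
G(20) = mex{2,2,1} = 0
Stack A: G(16) = 2.
Stack B: G(20) = 0.
Combined Grundy value = 2 ⊕ 0 = 2.

2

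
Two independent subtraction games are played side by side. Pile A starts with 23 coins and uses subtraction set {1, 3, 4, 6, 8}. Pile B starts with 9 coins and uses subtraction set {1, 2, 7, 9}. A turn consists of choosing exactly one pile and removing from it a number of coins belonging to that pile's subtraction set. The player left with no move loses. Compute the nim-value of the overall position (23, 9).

Pile A, S = {1, 3, 4, 6, 8}:
n :  0  1  2  3  4  5  6  7  8  9 10 11 12 13 14 15 16 17 18 19 20 21 22 23
G :  0  1  0  1  2  3  2  0  1  0  1  2  3  2  0  1  0  1  2  3  2  0  1  0
G_A(23) = 0.
Pile B, S = {1, 2, 7, 9}:
G(0) = 0
G(1) = mex{0} = 1
G(2) = mex{1,0} = 2
G(3) = mex{2,1} = 0
G(4) = mex{0,2} = 1
G(5) = mex{1,0} = 2
G(6) = mex{2,1} = 0
G(7) = mex{0,2,0} = 1
G(8) = mex{1,0,1} = 2
G(9) = mex{2,1,2,0} = 3
G_B(9) = 3.
Combined Grundy value = 0 ⊕ 3 = 3.

3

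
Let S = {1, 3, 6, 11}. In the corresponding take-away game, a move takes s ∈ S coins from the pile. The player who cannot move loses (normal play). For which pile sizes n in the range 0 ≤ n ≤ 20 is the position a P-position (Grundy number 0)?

n :  0  1  2  3  4  5  6  7  8  9 10 11 12 13 14 15 16 17 18 19 20
G :  0  1  0  1  0  1  2  3  2  0  1  3  4  2  0  1  0  1  0  1  2
P-positions are exactly the n with G(n) = 0.

0, 2, 4, 9, 14, 16, 18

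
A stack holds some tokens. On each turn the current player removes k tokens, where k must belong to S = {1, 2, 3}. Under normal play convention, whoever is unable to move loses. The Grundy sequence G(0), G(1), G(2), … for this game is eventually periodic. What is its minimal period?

n :  0  1  2  3  4  5  6  7  8  9 10 11 12 13 14
G :  0  1  2  3  0  1  2  3  0  1  2  3  0  1  2
G(n+4) = G(n) holds for n = 0,…,2 (a full window of length max(S) = 3), so the sequence is purely periodic with period 4.

4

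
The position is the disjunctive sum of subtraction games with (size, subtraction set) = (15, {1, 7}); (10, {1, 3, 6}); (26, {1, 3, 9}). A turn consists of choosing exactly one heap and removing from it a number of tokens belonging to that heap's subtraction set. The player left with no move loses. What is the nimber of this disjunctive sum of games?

Heap A, S = {1, 7}:
G(0) = 0
G(1) = mex{0} = 1
G(2) = mex{1} = 0
G(3) = mex{0} = 1
G(4) = mex{1} = 0
G(5) = mex{0} = 1
G(6) = mex{1} = 0
G(7) = mex{0,0} = 1
G(8) = mex{1,1} = 0
G(9) = mex{0,0} = 1
G(10) = mex{1,1} = 0
G(11) = mex{0,0} = 1
G(12) = mex{1,1} = 0
G(13) = mex{0,0} = 1
G(14) = mex{1,1} = 0
G(15) = mex{0,0} = 1
G_A(15) = 1.
Heap B, S = {1, 3, 6}:
G(0) = 0
G(1) = mex{0} = 1
G(2) = mex{1} = 0
G(3) = mex{0,0} = 1
G(4) = mex{1,1} = 0
G(5) = mex{0,0} = 1
G(6) = mex{1,1,0} = 2
G(7) = mex{2,0,1} = 3
G(8) = mex{3,1,0} = 2
G(9) = mex{2,2,1} = 0
G(10) = mex{0,3,0} = 1
G_B(10) = 1.
Heap C, S = {1, 3, 9}:
n :  0  1  2  3  4  5  6  7  8  9 10 11 12 13 14 15 16 17 18 19 20 21 22 23 24 25 26
G :  0  1  0  1  0  1  0  1  0  1  0  1  0  1  0  1  0  1  0  1  0  1  0  1  0  1  0
G_C(26) = 0.
Combined Grundy value = 1 ⊕ 1 ⊕ 0 = 0.

0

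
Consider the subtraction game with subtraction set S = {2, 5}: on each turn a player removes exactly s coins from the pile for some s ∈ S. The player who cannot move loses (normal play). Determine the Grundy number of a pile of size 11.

0

G(0) = 0
G(1) = mex{} = 0
G(2) = mex{0} = 1
G(3) = mex{0} = 1
G(4) = mex{1} = 0
G(5) = mex{1,0} = 2
G(6) = mex{0,0} = 1
G(7) = mex{2,1} = 0
G(8) = mex{1,1} = 0
G(9) = mex{0,0} = 1
G(10) = mex{0,2} = 1
G(11) = mex{1,1} = 0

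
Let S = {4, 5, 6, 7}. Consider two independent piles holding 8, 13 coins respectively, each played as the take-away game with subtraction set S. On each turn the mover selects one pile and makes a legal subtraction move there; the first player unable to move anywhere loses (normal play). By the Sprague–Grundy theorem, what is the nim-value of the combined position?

2

All piles use S = {4, 5, 6, 7}:
G(0) = 0
G(1) = mex{} = 0
G(2) = mex{} = 0
G(3) = mex{} = 0
G(4) = mex{0} = 1
G(5) = mex{0,0} = 1
G(6) = mex{0,0,0} = 1
G(7) = mex{0,0,0,0} = 1
G(8) = mex{1,0,0,0} = 2
G(9) = mex{1,1,0,0} = 2
G(10) = mex{1,1,1,0} = 2
G(11) = mex{1,1,1,1} = 0
G(12) = mex{2,1,1,1} = 0
G(13) = mex{2,2,1,1} = 0
Pile A: G(8) = 2.
Pile B: G(13) = 0.
Combined Grundy value = 2 ⊕ 0 = 2.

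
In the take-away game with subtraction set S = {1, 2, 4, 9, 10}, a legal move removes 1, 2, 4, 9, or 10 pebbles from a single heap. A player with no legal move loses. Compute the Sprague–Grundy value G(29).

1

n :  0  1  2  3  4  5  6  7  8  9 10 11 12 13 14 15 16 17 18 19 20 21 22 23 24 25 26 27 28 29
G :  0  1  2  0  1  2  0  1  2  3  4  0  1  2  0  1  2  0  1  2  3  4  0  1  2  0  1  2  0  1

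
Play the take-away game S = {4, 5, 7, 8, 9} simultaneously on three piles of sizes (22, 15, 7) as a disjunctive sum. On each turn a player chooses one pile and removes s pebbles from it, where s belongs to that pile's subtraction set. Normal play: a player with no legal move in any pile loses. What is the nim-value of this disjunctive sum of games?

All piles use S = {4, 5, 7, 8, 9}:
n :  0  1  2  3  4  5  6  7  8  9 10 11 12 13 14 15 16 17 18 19 20 21 22
G :  0  0  0  0  1  1  1  1  2  2  2  2  3  0  0  0  0  1  1  1  1  2  2
Pile A: G(22) = 2.
Pile B: G(15) = 0.
Pile C: G(7) = 1.
Combined Grundy value = 2 ⊕ 0 ⊕ 1 = 3.

3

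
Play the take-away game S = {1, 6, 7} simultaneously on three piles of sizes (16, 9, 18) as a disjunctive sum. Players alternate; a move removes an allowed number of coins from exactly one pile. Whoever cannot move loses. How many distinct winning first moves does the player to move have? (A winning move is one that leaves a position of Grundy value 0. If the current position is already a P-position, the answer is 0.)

All piles use S = {1, 6, 7}:
G(0) = 0
G(1) = mex{0} = 1
G(2) = mex{1} = 0
G(3) = mex{0} = 1
G(4) = mex{1} = 0
G(5) = mex{0} = 1
G(6) = mex{1,0} = 2
G(7) = mex{2,1,0} = 3
G(8) = mex{3,0,1} = 2
G(9) = mex{2,1,0} = 3
G(10) = mex{3,0,1} = 2
G(11) = mex{2,1,0} = 3
G(12) = mex{3,2,1} = 0
G(13) = mex{0,3,2} = 1
G(14) = mex{1,2,3} = 0
G(15) = mex{0,3,2} = 1
G(16) = mex{1,2,3} = 0
G(17) = mex{0,3,2} = 1
G(18) = mex{1,0,3} = 2
Pile A: G(16) = 0.
Pile B: G(9) = 3.
Pile C: G(18) = 2.
Combined Grundy value = 0 ⊕ 3 ⊕ 2 = 1.
A winning move leaves total XOR = 0, i.e. changes one component's Grundy value g to g ⊕ X where X is the current total.
Pile A: need g' = 0⊕1 = 1. Options: 16−1→G=1, 16−6→G=2, 16−7→G=3. Hits: 1.
Pile B: need g' = 3⊕1 = 2. Options: 9−1→G=2, 9−6→G=1, 9−7→G=0. Hits: 1.
Pile C: need g' = 2⊕1 = 3. Options: 18−1→G=1, 18−6→G=0, 18−7→G=3. Hits: 1.

3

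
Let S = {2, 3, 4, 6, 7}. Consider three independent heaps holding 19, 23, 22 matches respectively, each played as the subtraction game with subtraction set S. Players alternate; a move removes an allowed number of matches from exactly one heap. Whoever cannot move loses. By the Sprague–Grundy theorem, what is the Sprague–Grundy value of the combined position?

All heaps use S = {2, 3, 4, 6, 7}:
n :  0  1  2  3  4  5  6  7  8  9 10 11 12 13 14 15 16 17 18 19 20 21 22 23
G :  0  0  1  1  2  2  3  3  4  0  0  1  1  2  2  3  3  4  0  0  1  1  2  2
Heap A: G(19) = 0.
Heap B: G(23) = 2.
Heap C: G(22) = 2.
Combined Grundy value = 0 ⊕ 2 ⊕ 2 = 0.

0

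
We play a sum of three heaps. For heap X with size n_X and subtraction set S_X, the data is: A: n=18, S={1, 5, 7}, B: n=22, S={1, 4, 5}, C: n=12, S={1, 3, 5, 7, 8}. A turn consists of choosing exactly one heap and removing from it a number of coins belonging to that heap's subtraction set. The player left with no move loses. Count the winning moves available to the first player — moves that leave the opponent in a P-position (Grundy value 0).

Heap A, S = {1, 5, 7}:
n :  0  1  2  3  4  5  6  7  8  9 10 11 12 13 14 15 16 17 18
G :  0  1  0  1  0  1  0  1  0  1  0  1  0  1  0  1  0  1  0
G_A(18) = 0.
Heap B, S = {1, 4, 5}:
G(0) = 0
G(1) = mex{0} = 1
G(2) = mex{1} = 0
G(3) = mex{0} = 1
G(4) = mex{1,0} = 2
G(5) = mex{2,1,0} = 3
G(6) = mex{3,0,1} = 2
G(7) = mex{2,1,0} = 3
G(8) = mex{3,2,1} = 0
G(9) = mex{0,3,2} = 1
G(10) = mex{1,2,3} = 0
G(11) = mex{0,3,2} = 1
G(12) = mex{1,0,3} = 2
G(13) = mex{2,1,0} = 3
G(14) = mex{3,0,1} = 2
G(15) = mex{2,1,0} = 3
G(16) = mex{3,2,1} = 0
G(17) = mex{0,3,2} = 1
G(18) = mex{1,2,3} = 0
G(19) = mex{0,3,2} = 1
G(20) = mex{1,0,3} = 2
G(21) = mex{2,1,0} = 3
G(22) = mex{3,0,1} = 2
G_B(22) = 2.
Heap C, S = {1, 3, 5, 7, 8}:
n :  0  1  2  3  4  5  6  7  8  9 10 11 12
G :  0  1  0  1  0  1  0  1  2  3  2  3  2
G_C(12) = 2.
Combined Grundy value = 0 ⊕ 2 ⊕ 2 = 0.
A winning move leaves total XOR = 0, i.e. changes one component's Grundy value g to g ⊕ X where X is the current total.
Heap A: target g' = 0⊕0 = 0, but every legal move changes the Grundy value (mex property), so 0 moves.
Heap B: target g' = 2⊕0 = 2, but every legal move changes the Grundy value (mex property), so 0 moves.
Heap C: target g' = 2⊕0 = 2, but every legal move changes the Grundy value (mex property), so 0 moves.

0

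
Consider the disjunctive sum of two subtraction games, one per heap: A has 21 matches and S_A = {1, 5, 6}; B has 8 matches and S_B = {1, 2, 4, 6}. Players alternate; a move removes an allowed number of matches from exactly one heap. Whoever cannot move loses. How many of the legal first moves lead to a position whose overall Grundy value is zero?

2

Heap A, S = {1, 5, 6}:
n :  0  1  2  3  4  5  6  7  8  9 10 11 12 13 14 15 16 17 18 19 20 21
G :  0  1  0  1  0  1  2  3  2  3  2  0  1  0  1  0  1  2  3  2  3  2
G_A(21) = 2.
Heap B, S = {1, 2, 4, 6}:
G(0) = 0
G(1) = mex{0} = 1
G(2) = mex{1,0} = 2
G(3) = mex{2,1} = 0
G(4) = mex{0,2,0} = 1
G(5) = mex{1,0,1} = 2
G(6) = mex{2,1,2,0} = 3
G(7) = mex{3,2,0,1} = 4
G(8) = mex{4,3,1,2} = 0
G_B(8) = 0.
Combined Grundy value = 2 ⊕ 0 = 2.
A winning move leaves total XOR = 0, i.e. changes one component's Grundy value g to g ⊕ X where X is the current total.
Heap A: need g' = 2⊕2 = 0. Options: 21−1→G=3, 21−5→G=1, 21−6→G=0. Hits: 1.
Heap B: need g' = 0⊕2 = 2. Options: 8−1→G=4, 8−2→G=3, 8−4→G=1, 8−6→G=2. Hits: 1.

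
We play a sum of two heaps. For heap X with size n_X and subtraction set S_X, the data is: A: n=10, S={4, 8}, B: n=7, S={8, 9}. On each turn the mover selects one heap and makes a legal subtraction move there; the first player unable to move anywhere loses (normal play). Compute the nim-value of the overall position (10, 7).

2

Heap A, S = {4, 8}:
G(0) = 0
G(1) = mex{} = 0
G(2) = mex{} = 0
G(3) = mex{} = 0
G(4) = mex{0} = 1
G(5) = mex{0} = 1
G(6) = mex{0} = 1
G(7) = mex{0} = 1
G(8) = mex{1,0} = 2
G(9) = mex{1,0} = 2
G(10) = mex{1,0} = 2
G_A(10) = 2.
Heap B, S = {8, 9}:
n : 0 1 2 3 4 5 6 7
G : 0 0 0 0 0 0 0 0
G_B(7) = 0.
Combined Grundy value = 2 ⊕ 0 = 2.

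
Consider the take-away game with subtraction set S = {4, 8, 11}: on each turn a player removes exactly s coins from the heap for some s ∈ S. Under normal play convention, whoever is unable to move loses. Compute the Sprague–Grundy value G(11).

2

n :  0  1  2  3  4  5  6  7  8  9 10 11
G :  0  0  0  0  1  1  1  1  2  2  2  2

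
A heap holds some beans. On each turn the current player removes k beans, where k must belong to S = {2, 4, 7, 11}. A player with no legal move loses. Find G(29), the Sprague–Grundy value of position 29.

n :  0  1  2  3  4  5  6  7  8  9 10 11 12 13 14 15 16 17 18 19 20 21 22 23 24 25 26 27 28 29
G :  0  0  1  1  2  2  0  3  1  0  2  1  3  2  0  0  1  1  2  2  3  3  4  0  0  1  1  2  2  0

0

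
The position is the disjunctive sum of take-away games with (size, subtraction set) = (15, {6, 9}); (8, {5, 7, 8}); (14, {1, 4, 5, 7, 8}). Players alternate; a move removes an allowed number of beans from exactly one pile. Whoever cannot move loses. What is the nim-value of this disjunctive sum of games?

0

Pile A, S = {6, 9}:
G(0) = 0
G(1) = mex{} = 0
G(2) = mex{} = 0
G(3) = mex{} = 0
G(4) = mex{} = 0
G(5) = mex{} = 0
G(6) = mex{0} = 1
G(7) = mex{0} = 1
G(8) = mex{0} = 1
G(9) = mex{0,0} = 1
G(10) = mex{0,0} = 1
G(11) = mex{0,0} = 1
G(12) = mex{1,0} = 2
G(13) = mex{1,0} = 2
G(14) = mex{1,0} = 2
G(15) = mex{1,1} = 0
G_A(15) = 0.
Pile B, S = {5, 7, 8}:
G(0) = 0
G(1) = mex{} = 0
G(2) = mex{} = 0
G(3) = mex{} = 0
G(4) = mex{} = 0
G(5) = mex{0} = 1
G(6) = mex{0} = 1
G(7) = mex{0,0} = 1
G(8) = mex{0,0,0} = 1
G_B(8) = 1.
Pile C, S = {1, 4, 5, 7, 8}:
n :  0  1  2  3  4  5  6  7  8  9 10 11 12 13 14
G :  0  1  0  1  2  3  2  3  4  5  4  0  1  0  1
G_C(14) = 1.
Combined Grundy value = 0 ⊕ 1 ⊕ 1 = 0.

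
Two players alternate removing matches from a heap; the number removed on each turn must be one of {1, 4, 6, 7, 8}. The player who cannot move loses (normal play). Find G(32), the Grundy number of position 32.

G(0) = 0
G(1) = mex{0} = 1
G(2) = mex{1} = 0
G(3) = mex{0} = 1
G(4) = mex{1,0} = 2
G(5) = mex{2,1} = 0
G(6) = mex{0,0,0} = 1
G(7) = mex{1,1,1,0} = 2
G(8) = mex{2,2,0,1,0} = 3
G(9) = mex{3,0,1,0,1} = 2
G(10) = mex{2,1,2,1,0} = 3
G(11) = mex{3,2,0,2,1} = 4
G(12) = mex{4,3,1,0,2} = 5
G(13) = mex{5,2,2,1,0} = 3
G(14) = mex{3,3,3,2,1} = 0
G(15) = mex{0,4,2,3,2} = 1
G(16) = mex{1,5,3,2,3} = 0
G(17) = mex{0,3,4,3,2} = 1
G(18) = mex{1,0,5,4,3} = 2
G(19) = mex{2,1,3,5,4} = 0
G(20) = mex{0,0,0,3,5} = 1
G(21) = mex{1,1,1,0,3} = 2
G(22) = mex{2,2,0,1,0} = 3
G(23) = mex{3,0,1,0,1} = 2
G(24) = mex{2,1,2,1,0} = 3
G(25) = mex{3,2,0,2,1} = 4
G(26) = mex{4,3,1,0,2} = 5
G(27) = mex{5,2,2,1,0} = 3
G(28) = mex{3,3,3,2,1} = 0
G(29) = mex{0,4,2,3,2} = 1
G(30) = mex{1,5,3,2,3} = 0
G(31) = mex{0,3,4,3,2} = 1
G(32) = mex{1,0,5,4,3} = 2

2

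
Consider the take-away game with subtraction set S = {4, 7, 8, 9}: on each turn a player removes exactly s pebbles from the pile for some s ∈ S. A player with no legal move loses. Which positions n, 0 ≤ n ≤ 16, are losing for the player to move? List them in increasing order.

G(0) = 0
G(1) = mex{} = 0
G(2) = mex{} = 0
G(3) = mex{} = 0
G(4) = mex{0} = 1
G(5) = mex{0} = 1
G(6) = mex{0} = 1
G(7) = mex{0,0} = 1
G(8) = mex{1,0,0} = 2
G(9) = mex{1,0,0,0} = 2
G(10) = mex{1,0,0,0} = 2
G(11) = mex{1,1,0,0} = 2
G(12) = mex{2,1,1,0} = 3
G(13) = mex{2,1,1,1} = 0
G(14) = mex{2,1,1,1} = 0
G(15) = mex{2,2,1,1} = 0
G(16) = mex{3,2,2,1} = 0
P-positions are exactly the n with G(n) = 0.

0, 1, 2, 3, 13, 14, 15, 16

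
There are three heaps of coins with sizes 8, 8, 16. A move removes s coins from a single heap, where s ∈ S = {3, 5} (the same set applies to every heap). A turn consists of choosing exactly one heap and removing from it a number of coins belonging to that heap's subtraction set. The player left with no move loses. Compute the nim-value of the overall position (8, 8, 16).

All heaps use S = {3, 5}:
G(0) = 0
G(1) = mex{} = 0
G(2) = mex{} = 0
G(3) = mex{0} = 1
G(4) = mex{0} = 1
G(5) = mex{0,0} = 1
G(6) = mex{1,0} = 2
G(7) = mex{1,0} = 2
G(8) = mex{1,1} = 0
G(9) = mex{2,1} = 0
G(10) = mex{2,1} = 0
G(11) = mex{0,2} = 1
G(12) = mex{0,2} = 1
G(13) = mex{0,0} = 1
G(14) = mex{1,0} = 2
G(15) = mex{1,0} = 2
G(16) = mex{1,1} = 0
Heap A: G(8) = 0.
Heap B: G(8) = 0.
Heap C: G(16) = 0.
Combined Grundy value = 0 ⊕ 0 ⊕ 0 = 0.

0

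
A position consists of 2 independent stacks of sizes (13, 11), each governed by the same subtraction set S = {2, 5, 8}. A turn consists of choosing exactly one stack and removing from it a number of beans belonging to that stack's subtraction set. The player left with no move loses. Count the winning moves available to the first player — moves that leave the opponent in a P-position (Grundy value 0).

4

All stacks use S = {2, 5, 8}:
n :  0  1  2  3  4  5  6  7  8  9 10 11 12 13
G :  0  0  1  1  0  2  1  0  2  1  0  0  1  1
Stack A: G(13) = 1.
Stack B: G(11) = 0.
Combined Grundy value = 1 ⊕ 0 = 1.
A winning move leaves total XOR = 0, i.e. changes one component's Grundy value g to g ⊕ X where X is the current total.
Stack A: need g' = 1⊕1 = 0. Options: 13−2→G=0, 13−5→G=2, 13−8→G=2. Hits: 1.
Stack B: need g' = 0⊕1 = 1. Options: 11−2→G=1, 11−5→G=1, 11−8→G=1. Hits: 3.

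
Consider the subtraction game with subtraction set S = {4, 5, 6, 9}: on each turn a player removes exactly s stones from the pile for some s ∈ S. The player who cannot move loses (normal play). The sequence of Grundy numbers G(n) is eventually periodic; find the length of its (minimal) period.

G(0) = 0
G(1) = mex{} = 0
G(2) = mex{} = 0
G(3) = mex{} = 0
G(4) = mex{0} = 1
G(5) = mex{0,0} = 1
G(6) = mex{0,0,0} = 1
G(7) = mex{0,0,0} = 1
G(8) = mex{1,0,0} = 2
G(9) = mex{1,1,0,0} = 2
G(10) = mex{1,1,1,0} = 2
G(11) = mex{1,1,1,0} = 2
G(12) = mex{2,1,1,0} = 3
G(13) = mex{2,2,1,1} = 0
G(14) = mex{2,2,2,1} = 0
G(15) = mex{2,2,2,1} = 0
G(16) = mex{3,2,2,1} = 0
G(17) = mex{0,3,2,2} = 1
G(18) = mex{0,0,3,2} = 1
G(19) = mex{0,0,0,2} = 1
G(20) = mex{0,0,0,2} = 1
G(21) = mex{1,0,0,3} = 2
G(22) = mex{1,1,0,0} = 2
G(23) = mex{1,1,1,0} = 2
G(24) = mex{1,1,1,0} = 2
G(25) = mex{2,1,1,0} = 3
G(26) = mex{2,2,1,1} = 0
G(27) = mex{2,2,2,1} = 0
G(n+13) = G(n) holds for n = 0,…,8 (a full window of length max(S) = 9), so the sequence is purely periodic with period 13.

13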